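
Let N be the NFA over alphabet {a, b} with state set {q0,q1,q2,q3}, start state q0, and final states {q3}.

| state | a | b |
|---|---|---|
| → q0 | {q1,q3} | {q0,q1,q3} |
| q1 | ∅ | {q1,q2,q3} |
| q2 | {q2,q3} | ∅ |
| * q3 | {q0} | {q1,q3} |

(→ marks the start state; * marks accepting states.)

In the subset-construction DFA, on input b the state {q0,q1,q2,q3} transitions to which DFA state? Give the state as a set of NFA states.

{q0,q1,q2,q3}

δ(q0,b) = {q0,q1,q3}; δ(q1,b) = {q1,q2,q3}; δ(q2,b) = ∅; δ(q3,b) = {q1,q3}.
Union: {q0,q1,q2,q3}.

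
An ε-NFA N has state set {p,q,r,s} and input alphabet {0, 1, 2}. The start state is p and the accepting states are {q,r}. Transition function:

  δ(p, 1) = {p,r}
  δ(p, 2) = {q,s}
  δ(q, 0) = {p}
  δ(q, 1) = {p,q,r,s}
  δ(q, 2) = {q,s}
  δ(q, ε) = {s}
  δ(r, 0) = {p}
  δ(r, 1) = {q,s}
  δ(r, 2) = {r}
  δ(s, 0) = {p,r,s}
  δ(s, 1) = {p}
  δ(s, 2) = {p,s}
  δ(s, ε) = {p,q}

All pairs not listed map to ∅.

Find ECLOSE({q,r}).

Begin with {q,r}.
q →ε {s}; add s.
s →ε {p,q}; add p.
ε-closure = {p,q,r,s}.

{p,q,r,s}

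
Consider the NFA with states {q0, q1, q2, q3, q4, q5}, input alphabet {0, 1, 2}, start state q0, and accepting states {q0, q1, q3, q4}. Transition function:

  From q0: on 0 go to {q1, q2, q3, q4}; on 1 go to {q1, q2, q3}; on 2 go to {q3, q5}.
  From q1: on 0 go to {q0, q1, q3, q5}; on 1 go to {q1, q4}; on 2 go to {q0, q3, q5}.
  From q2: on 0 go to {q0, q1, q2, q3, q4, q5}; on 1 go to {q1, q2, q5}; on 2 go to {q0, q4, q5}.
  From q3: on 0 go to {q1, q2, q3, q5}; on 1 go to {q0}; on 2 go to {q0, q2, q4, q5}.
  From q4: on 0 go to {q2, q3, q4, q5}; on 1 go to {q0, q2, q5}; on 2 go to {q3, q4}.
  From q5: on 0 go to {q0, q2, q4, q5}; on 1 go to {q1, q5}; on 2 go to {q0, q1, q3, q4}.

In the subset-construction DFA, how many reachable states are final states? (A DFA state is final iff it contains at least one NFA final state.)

Start state of the DFA: {q0}.
{q0} --0--> {q1, q2, q3, q4}  [new]
{q0} --1--> {q1, q2, q3}  [new]
{q0} --2--> {q3, q5}  [new]
{q1, q2, q3, q4} --0--> {q0, q1, q2, q3, q4, q5}  [new]
{q1, q2, q3, q4} --1--> {q0, q1, q2, q4, q5}  [new]
{q1, q2, q3, q4} --2--> {q0, q2, q3, q4, q5}  [new]
{q1, q2, q3} --0--> {q0, q1, q2, q3, q4, q5}  [seen]
{q1, q2, q3} --1--> {q0, q1, q2, q4, q5}  [seen]
{q1, q2, q3} --2--> {q0, q2, q3, q4, q5}  [seen]
{q3, q5} --0--> {q0, q1, q2, q3, q4, q5}  [seen]
{q3, q5} --1--> {q0, q1, q5}  [new]
{q3, q5} --2--> {q0, q1, q2, q3, q4, q5}  [seen]
{q0, q1, q2, q3, q4, q5} --0--> {q0, q1, q2, q3, q4, q5}  [seen]
{q0, q1, q2, q3, q4, q5} --1--> {q0, q1, q2, q3, q4, q5}  [seen]
{q0, q1, q2, q3, q4, q5} --2--> {q0, q1, q2, q3, q4, q5}  [seen]
{q0, q1, q2, q4, q5} --0--> {q0, q1, q2, q3, q4, q5}  [seen]
{q0, q1, q2, q4, q5} --1--> {q0, q1, q2, q3, q4, q5}  [seen]
{q0, q1, q2, q4, q5} --2--> {q0, q1, q3, q4, q5}  [new]
{q0, q2, q3, q4, q5} --0--> {q0, q1, q2, q3, q4, q5}  [seen]
{q0, q2, q3, q4, q5} --1--> {q0, q1, q2, q3, q5}  [new]
{q0, q2, q3, q4, q5} --2--> {q0, q1, q2, q3, q4, q5}  [seen]
{q0, q1, q5} --0--> {q0, q1, q2, q3, q4, q5}  [seen]
{q0, q1, q5} --1--> {q1, q2, q3, q4, q5}  [new]
{q0, q1, q5} --2--> {q0, q1, q3, q4, q5}  [seen]
{q0, q1, q3, q4, q5} --0--> {q0, q1, q2, q3, q4, q5}  [seen]
{q0, q1, q3, q4, q5} --1--> {q0, q1, q2, q3, q4, q5}  [seen]
{q0, q1, q3, q4, q5} --2--> {q0, q1, q2, q3, q4, q5}  [seen]
{q0, q1, q2, q3, q5} --0--> {q0, q1, q2, q3, q4, q5}  [seen]
{q0, q1, q2, q3, q5} --1--> {q0, q1, q2, q3, q4, q5}  [seen]
{q0, q1, q2, q3, q5} --2--> {q0, q1, q2, q3, q4, q5}  [seen]
{q1, q2, q3, q4, q5} --0--> {q0, q1, q2, q3, q4, q5}  [seen]
{q1, q2, q3, q4, q5} --1--> {q0, q1, q2, q4, q5}  [seen]
{q1, q2, q3, q4, q5} --2--> {q0, q1, q2, q3, q4, q5}  [seen]
Reachable DFA states: {q0}, {q1, q2, q3, q4}, {q1, q2, q3}, {q3, q5}, {q0, q1, q2, q3, q4, q5}, {q0, q1, q2, q4, q5}, {q0, q2, q3, q4, q5}, {q0, q1, q5}, {q0, q1, q3, q4, q5}, {q0, q1, q2, q3, q5}, {q1, q2, q3, q4, q5}.
Accepting DFA states (contain an NFA accepting state): {q0}, {q1, q2, q3, q4}, {q1, q2, q3}, {q3, q5}, {q0, q1, q2, q3, q4, q5}, {q0, q1, q2, q4, q5}, {q0, q2, q3, q4, q5}, {q0, q1, q5}, {q0, q1, q3, q4, q5}, {q0, q1, q2, q3, q5}, {q1, q2, q3, q4, q5}.

11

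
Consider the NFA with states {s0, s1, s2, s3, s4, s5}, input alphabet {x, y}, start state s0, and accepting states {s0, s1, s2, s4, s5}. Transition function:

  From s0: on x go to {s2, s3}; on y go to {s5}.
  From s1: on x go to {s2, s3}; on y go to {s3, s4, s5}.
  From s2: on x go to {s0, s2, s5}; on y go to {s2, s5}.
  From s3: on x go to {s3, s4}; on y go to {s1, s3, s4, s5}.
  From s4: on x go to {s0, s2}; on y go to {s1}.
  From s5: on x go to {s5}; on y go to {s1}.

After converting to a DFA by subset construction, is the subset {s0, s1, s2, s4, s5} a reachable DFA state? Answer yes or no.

no

Start state of the DFA: {s0}.
{s0} --x--> {s2, s3}  [new]
{s0} --y--> {s5}  [new]
{s2, s3} --x--> {s0, s2, s3, s4, s5}  [new]
{s2, s3} --y--> {s1, s2, s3, s4, s5}  [new]
{s5} --x--> {s5}  [seen]
{s5} --y--> {s1}  [new]
{s0, s2, s3, s4, s5} --x--> {s0, s2, s3, s4, s5}  [seen]
{s0, s2, s3, s4, s5} --y--> {s1, s2, s3, s4, s5}  [seen]
{s1, s2, s3, s4, s5} --x--> {s0, s2, s3, s4, s5}  [seen]
{s1, s2, s3, s4, s5} --y--> {s1, s2, s3, s4, s5}  [seen]
{s1} --x--> {s2, s3}  [seen]
{s1} --y--> {s3, s4, s5}  [new]
{s3, s4, s5} --x--> {s0, s2, s3, s4, s5}  [seen]
{s3, s4, s5} --y--> {s1, s3, s4, s5}  [new]
{s1, s3, s4, s5} --x--> {s0, s2, s3, s4, s5}  [seen]
{s1, s3, s4, s5} --y--> {s1, s3, s4, s5}  [seen]
Reachable DFA states: {s0}, {s2, s3}, {s5}, {s0, s2, s3, s4, s5}, {s1, s2, s3, s4, s5}, {s1}, {s3, s4, s5}, {s1, s3, s4, s5}.
{s0, s1, s2, s4, s5} is not among them.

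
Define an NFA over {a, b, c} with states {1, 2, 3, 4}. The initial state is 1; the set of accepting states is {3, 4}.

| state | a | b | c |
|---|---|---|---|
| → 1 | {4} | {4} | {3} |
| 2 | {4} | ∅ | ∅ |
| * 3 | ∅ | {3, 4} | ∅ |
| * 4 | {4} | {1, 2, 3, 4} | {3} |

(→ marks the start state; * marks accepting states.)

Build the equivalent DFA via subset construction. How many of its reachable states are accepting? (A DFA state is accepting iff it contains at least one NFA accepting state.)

4

Start state of the DFA: {1}.
{1} --a--> {4}  [new]
{1} --b--> {4}  [seen]
{1} --c--> {3}  [new]
{4} --a--> {4}  [seen]
{4} --b--> {1, 2, 3, 4}  [new]
{4} --c--> {3}  [seen]
{3} --a--> ∅  [new]
{3} --b--> {3, 4}  [new]
{3} --c--> ∅  [seen]
{1, 2, 3, 4} --a--> {4}  [seen]
{1, 2, 3, 4} --b--> {1, 2, 3, 4}  [seen]
{1, 2, 3, 4} --c--> {3}  [seen]
∅ --a--> ∅  [seen]
∅ --b--> ∅  [seen]
∅ --c--> ∅  [seen]
{3, 4} --a--> {4}  [seen]
{3, 4} --b--> {1, 2, 3, 4}  [seen]
{3, 4} --c--> {3}  [seen]
Reachable DFA states: {1}, {4}, {3}, {1, 2, 3, 4}, ∅, {3, 4}.
Accepting DFA states (contain an NFA accepting state): {4}, {3}, {1, 2, 3, 4}, {3, 4}.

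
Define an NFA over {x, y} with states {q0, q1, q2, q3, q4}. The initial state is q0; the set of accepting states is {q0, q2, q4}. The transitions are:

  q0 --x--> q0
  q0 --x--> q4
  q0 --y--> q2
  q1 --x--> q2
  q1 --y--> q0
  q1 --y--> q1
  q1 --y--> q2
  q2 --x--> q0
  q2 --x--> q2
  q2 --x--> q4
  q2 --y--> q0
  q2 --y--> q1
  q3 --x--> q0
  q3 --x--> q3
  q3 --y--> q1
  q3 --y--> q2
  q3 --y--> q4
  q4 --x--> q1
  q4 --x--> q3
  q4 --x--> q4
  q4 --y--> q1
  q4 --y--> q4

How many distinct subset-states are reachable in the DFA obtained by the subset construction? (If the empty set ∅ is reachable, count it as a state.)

Start state of the DFA: {q0}.
{q0} --x--> {q0, q4}  [new]
{q0} --y--> {q2}  [new]
{q0, q4} --x--> {q0, q1, q3, q4}  [new]
{q0, q4} --y--> {q1, q2, q4}  [new]
{q2} --x--> {q0, q2, q4}  [new]
{q2} --y--> {q0, q1}  [new]
{q0, q1, q3, q4} --x--> {q0, q1, q2, q3, q4}  [new]
{q0, q1, q3, q4} --y--> {q0, q1, q2, q4}  [new]
{q1, q2, q4} --x--> {q0, q1, q2, q3, q4}  [seen]
{q1, q2, q4} --y--> {q0, q1, q2, q4}  [seen]
{q0, q2, q4} --x--> {q0, q1, q2, q3, q4}  [seen]
{q0, q2, q4} --y--> {q0, q1, q2, q4}  [seen]
{q0, q1} --x--> {q0, q2, q4}  [seen]
{q0, q1} --y--> {q0, q1, q2}  [new]
{q0, q1, q2, q3, q4} --x--> {q0, q1, q2, q3, q4}  [seen]
{q0, q1, q2, q3, q4} --y--> {q0, q1, q2, q4}  [seen]
{q0, q1, q2, q4} --x--> {q0, q1, q2, q3, q4}  [seen]
{q0, q1, q2, q4} --y--> {q0, q1, q2, q4}  [seen]
{q0, q1, q2} --x--> {q0, q2, q4}  [seen]
{q0, q1, q2} --y--> {q0, q1, q2}  [seen]
Reachable DFA states: {q0}, {q0, q4}, {q2}, {q0, q1, q3, q4}, {q1, q2, q4}, {q0, q2, q4}, {q0, q1}, {q0, q1, q2, q3, q4}, {q0, q1, q2, q4}, {q0, q1, q2}.

10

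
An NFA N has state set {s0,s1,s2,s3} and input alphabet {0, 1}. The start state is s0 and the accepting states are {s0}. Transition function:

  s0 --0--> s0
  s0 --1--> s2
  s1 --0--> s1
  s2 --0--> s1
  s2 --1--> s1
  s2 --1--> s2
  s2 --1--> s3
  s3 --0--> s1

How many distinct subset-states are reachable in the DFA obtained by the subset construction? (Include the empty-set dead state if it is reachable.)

Start state of the DFA: {s0}.
{s0} --0--> {s0}  [seen]
{s0} --1--> {s2}  [new]
{s2} --0--> {s1}  [new]
{s2} --1--> {s1,s2,s3}  [new]
{s1} --0--> {s1}  [seen]
{s1} --1--> ∅  [new]
{s1,s2,s3} --0--> {s1}  [seen]
{s1,s2,s3} --1--> {s1,s2,s3}  [seen]
∅ --0--> ∅  [seen]
∅ --1--> ∅  [seen]
Reachable DFA states: {s0}, {s2}, {s1}, {s1,s2,s3}, ∅.

5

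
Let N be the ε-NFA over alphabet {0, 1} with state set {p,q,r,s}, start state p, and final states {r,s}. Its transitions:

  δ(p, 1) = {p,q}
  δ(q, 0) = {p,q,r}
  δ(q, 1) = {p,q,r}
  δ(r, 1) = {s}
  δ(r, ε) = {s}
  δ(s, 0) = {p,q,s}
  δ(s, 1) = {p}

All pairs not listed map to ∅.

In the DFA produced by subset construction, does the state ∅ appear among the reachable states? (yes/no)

Start state of the DFA: {p} (ε-closure of the NFA start).
{p} --0--> ∅  [new]
{p} --1--> {p,q}  [new]
∅ --0--> ∅  [seen]
∅ --1--> ∅  [seen]
{p,q} --0--> {p,q,r,s}  [new]
{p,q} --1--> {p,q,r,s}  [seen]
{p,q,r,s} --0--> {p,q,r,s}  [seen]
{p,q,r,s} --1--> {p,q,r,s}  [seen]
Reachable DFA states: {p}, ∅, {p,q}, {p,q,r,s}.
∅ is among them.

yes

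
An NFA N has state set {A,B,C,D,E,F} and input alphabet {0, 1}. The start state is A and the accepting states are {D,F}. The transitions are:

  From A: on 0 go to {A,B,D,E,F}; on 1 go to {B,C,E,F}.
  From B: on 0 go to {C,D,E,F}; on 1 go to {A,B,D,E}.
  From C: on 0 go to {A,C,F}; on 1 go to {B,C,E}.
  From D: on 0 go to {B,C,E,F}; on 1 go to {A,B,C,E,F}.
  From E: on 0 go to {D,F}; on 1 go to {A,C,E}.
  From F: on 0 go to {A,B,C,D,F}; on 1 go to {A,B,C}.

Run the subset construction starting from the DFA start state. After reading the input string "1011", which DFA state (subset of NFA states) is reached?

{A,B,C,D,E,F}

Start: {A}.
δ(A,1) = {B,C,E,F}.
Union: {B,C,E,F}.
After 1: {B,C,E,F}.
δ(B,0) = {C,D,E,F}; δ(C,0) = {A,C,F}; δ(E,0) = {D,F}; δ(F,0) = {A,B,C,D,F}.
Union: {A,B,C,D,E,F}.
After 0: {A,B,C,D,E,F}.
δ(A,1) = {B,C,E,F}; δ(B,1) = {A,B,D,E}; δ(C,1) = {B,C,E}; δ(D,1) = {A,B,C,E,F}; δ(E,1) = {A,C,E}; δ(F,1) = {A,B,C}.
Union: {A,B,C,D,E,F}.
After 1: {A,B,C,D,E,F}.
δ(A,1) = {B,C,E,F}; δ(B,1) = {A,B,D,E}; δ(C,1) = {B,C,E}; δ(D,1) = {A,B,C,E,F}; δ(E,1) = {A,C,E}; δ(F,1) = {A,B,C}.
Union: {A,B,C,D,E,F}.
After 1: {A,B,C,D,E,F}.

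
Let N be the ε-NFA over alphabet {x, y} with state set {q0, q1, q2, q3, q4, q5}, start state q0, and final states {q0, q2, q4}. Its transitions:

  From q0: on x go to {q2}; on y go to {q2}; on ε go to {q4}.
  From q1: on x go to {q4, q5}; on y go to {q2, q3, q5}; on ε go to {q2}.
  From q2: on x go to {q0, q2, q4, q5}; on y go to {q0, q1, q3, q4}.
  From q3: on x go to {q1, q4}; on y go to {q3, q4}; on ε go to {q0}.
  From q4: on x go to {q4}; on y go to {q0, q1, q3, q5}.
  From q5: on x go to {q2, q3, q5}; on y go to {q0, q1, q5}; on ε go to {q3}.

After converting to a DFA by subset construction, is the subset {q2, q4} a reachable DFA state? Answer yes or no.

yes

Start state of the DFA: {q0, q4} (ε-closure of the NFA start).
{q0, q4} --x--> {q2, q4}  [new]
{q0, q4} --y--> {q0, q1, q2, q3, q4, q5}  [new]
{q2, q4} --x--> {q0, q2, q3, q4, q5}  [new]
{q2, q4} --y--> {q0, q1, q2, q3, q4, q5}  [seen]
{q0, q1, q2, q3, q4, q5} --x--> {q0, q1, q2, q3, q4, q5}  [seen]
{q0, q1, q2, q3, q4, q5} --y--> {q0, q1, q2, q3, q4, q5}  [seen]
{q0, q2, q3, q4, q5} --x--> {q0, q1, q2, q3, q4, q5}  [seen]
{q0, q2, q3, q4, q5} --y--> {q0, q1, q2, q3, q4, q5}  [seen]
Reachable DFA states: {q0, q4}, {q2, q4}, {q0, q1, q2, q3, q4, q5}, {q0, q2, q3, q4, q5}.
{q2, q4} is among them.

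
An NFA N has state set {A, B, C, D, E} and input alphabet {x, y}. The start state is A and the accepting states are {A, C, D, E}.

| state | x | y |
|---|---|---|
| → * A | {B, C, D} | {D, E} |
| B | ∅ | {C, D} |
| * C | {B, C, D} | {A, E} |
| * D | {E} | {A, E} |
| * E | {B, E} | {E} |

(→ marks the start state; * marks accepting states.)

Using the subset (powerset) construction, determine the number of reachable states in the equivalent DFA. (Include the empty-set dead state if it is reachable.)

9

Start state of the DFA: {A}.
{A} --x--> {B, C, D}  [new]
{A} --y--> {D, E}  [new]
{B, C, D} --x--> {B, C, D, E}  [new]
{B, C, D} --y--> {A, C, D, E}  [new]
{D, E} --x--> {B, E}  [new]
{D, E} --y--> {A, E}  [new]
{B, C, D, E} --x--> {B, C, D, E}  [seen]
{B, C, D, E} --y--> {A, C, D, E}  [seen]
{A, C, D, E} --x--> {B, C, D, E}  [seen]
{A, C, D, E} --y--> {A, D, E}  [new]
{B, E} --x--> {B, E}  [seen]
{B, E} --y--> {C, D, E}  [new]
{A, E} --x--> {B, C, D, E}  [seen]
{A, E} --y--> {D, E}  [seen]
{A, D, E} --x--> {B, C, D, E}  [seen]
{A, D, E} --y--> {A, D, E}  [seen]
{C, D, E} --x--> {B, C, D, E}  [seen]
{C, D, E} --y--> {A, E}  [seen]
Reachable DFA states: {A}, {B, C, D}, {D, E}, {B, C, D, E}, {A, C, D, E}, {B, E}, {A, E}, {A, D, E}, {C, D, E}.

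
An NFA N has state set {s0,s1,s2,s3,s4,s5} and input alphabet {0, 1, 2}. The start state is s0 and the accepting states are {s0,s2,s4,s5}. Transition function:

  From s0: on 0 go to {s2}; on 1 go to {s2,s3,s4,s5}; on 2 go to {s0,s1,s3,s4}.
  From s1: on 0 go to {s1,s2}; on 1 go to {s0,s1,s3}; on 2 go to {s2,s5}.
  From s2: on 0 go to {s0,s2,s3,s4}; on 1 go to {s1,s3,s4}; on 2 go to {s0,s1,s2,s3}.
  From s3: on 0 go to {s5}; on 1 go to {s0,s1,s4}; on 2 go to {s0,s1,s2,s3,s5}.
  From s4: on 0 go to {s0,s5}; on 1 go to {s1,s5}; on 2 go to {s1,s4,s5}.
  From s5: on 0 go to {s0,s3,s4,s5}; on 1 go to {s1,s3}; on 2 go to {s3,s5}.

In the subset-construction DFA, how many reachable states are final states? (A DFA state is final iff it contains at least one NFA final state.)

11

Start state of the DFA: {s0}.
{s0} --0--> {s2}  [new]
{s0} --1--> {s2,s3,s4,s5}  [new]
{s0} --2--> {s0,s1,s3,s4}  [new]
{s2} --0--> {s0,s2,s3,s4}  [new]
{s2} --1--> {s1,s3,s4}  [new]
{s2} --2--> {s0,s1,s2,s3}  [new]
{s2,s3,s4,s5} --0--> {s0,s2,s3,s4,s5}  [new]
{s2,s3,s4,s5} --1--> {s0,s1,s3,s4,s5}  [new]
{s2,s3,s4,s5} --2--> {s0,s1,s2,s3,s4,s5}  [new]
{s0,s1,s3,s4} --0--> {s0,s1,s2,s5}  [new]
{s0,s1,s3,s4} --1--> {s0,s1,s2,s3,s4,s5}  [seen]
{s0,s1,s3,s4} --2--> {s0,s1,s2,s3,s4,s5}  [seen]
{s0,s2,s3,s4} --0--> {s0,s2,s3,s4,s5}  [seen]
{s0,s2,s3,s4} --1--> {s0,s1,s2,s3,s4,s5}  [seen]
{s0,s2,s3,s4} --2--> {s0,s1,s2,s3,s4,s5}  [seen]
{s1,s3,s4} --0--> {s0,s1,s2,s5}  [seen]
{s1,s3,s4} --1--> {s0,s1,s3,s4,s5}  [seen]
{s1,s3,s4} --2--> {s0,s1,s2,s3,s4,s5}  [seen]
{s0,s1,s2,s3} --0--> {s0,s1,s2,s3,s4,s5}  [seen]
{s0,s1,s2,s3} --1--> {s0,s1,s2,s3,s4,s5}  [seen]
{s0,s1,s2,s3} --2--> {s0,s1,s2,s3,s4,s5}  [seen]
{s0,s2,s3,s4,s5} --0--> {s0,s2,s3,s4,s5}  [seen]
{s0,s2,s3,s4,s5} --1--> {s0,s1,s2,s3,s4,s5}  [seen]
{s0,s2,s3,s4,s5} --2--> {s0,s1,s2,s3,s4,s5}  [seen]
{s0,s1,s3,s4,s5} --0--> {s0,s1,s2,s3,s4,s5}  [seen]
{s0,s1,s3,s4,s5} --1--> {s0,s1,s2,s3,s4,s5}  [seen]
{s0,s1,s3,s4,s5} --2--> {s0,s1,s2,s3,s4,s5}  [seen]
{s0,s1,s2,s3,s4,s5} --0--> {s0,s1,s2,s3,s4,s5}  [seen]
{s0,s1,s2,s3,s4,s5} --1--> {s0,s1,s2,s3,s4,s5}  [seen]
{s0,s1,s2,s3,s4,s5} --2--> {s0,s1,s2,s3,s4,s5}  [seen]
{s0,s1,s2,s5} --0--> {s0,s1,s2,s3,s4,s5}  [seen]
{s0,s1,s2,s5} --1--> {s0,s1,s2,s3,s4,s5}  [seen]
{s0,s1,s2,s5} --2--> {s0,s1,s2,s3,s4,s5}  [seen]
Reachable DFA states: {s0}, {s2}, {s2,s3,s4,s5}, {s0,s1,s3,s4}, {s0,s2,s3,s4}, {s1,s3,s4}, {s0,s1,s2,s3}, {s0,s2,s3,s4,s5}, {s0,s1,s3,s4,s5}, {s0,s1,s2,s3,s4,s5}, {s0,s1,s2,s5}.
Accepting DFA states (contain an NFA accepting state): {s0}, {s2}, {s2,s3,s4,s5}, {s0,s1,s3,s4}, {s0,s2,s3,s4}, {s1,s3,s4}, {s0,s1,s2,s3}, {s0,s2,s3,s4,s5}, {s0,s1,s3,s4,s5}, {s0,s1,s2,s3,s4,s5}, {s0,s1,s2,s5}.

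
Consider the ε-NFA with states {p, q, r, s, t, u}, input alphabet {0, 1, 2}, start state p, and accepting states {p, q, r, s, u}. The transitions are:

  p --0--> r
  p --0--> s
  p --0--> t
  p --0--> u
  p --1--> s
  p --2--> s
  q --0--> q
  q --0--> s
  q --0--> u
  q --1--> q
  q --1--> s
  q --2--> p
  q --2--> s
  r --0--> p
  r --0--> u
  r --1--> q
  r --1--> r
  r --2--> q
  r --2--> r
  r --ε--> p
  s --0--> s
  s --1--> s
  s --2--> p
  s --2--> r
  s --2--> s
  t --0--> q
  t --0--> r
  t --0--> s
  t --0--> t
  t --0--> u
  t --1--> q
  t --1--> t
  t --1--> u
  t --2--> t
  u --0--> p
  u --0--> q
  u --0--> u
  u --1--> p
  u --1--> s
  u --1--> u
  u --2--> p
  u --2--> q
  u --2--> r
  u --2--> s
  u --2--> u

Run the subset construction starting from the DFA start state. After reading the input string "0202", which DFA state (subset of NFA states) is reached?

Start: {p}.
δ(p,0) = {r, s, t, u}.
Union: {r, s, t, u}.
ε-closure gives {p, r, s, t, u}.
After 0: {p, r, s, t, u}.
δ(p,2) = {s}; δ(r,2) = {q, r}; δ(s,2) = {p, r, s}; δ(t,2) = {t}; δ(u,2) = {p, q, r, s, u}.
Union: {p, q, r, s, t, u}.
After 2: {p, q, r, s, t, u}.
δ(p,0) = {r, s, t, u}; δ(q,0) = {q, s, u}; δ(r,0) = {p, u}; δ(s,0) = {s}; δ(t,0) = {q, r, s, t, u}; δ(u,0) = {p, q, u}.
Union: {p, q, r, s, t, u}.
After 0: {p, q, r, s, t, u}.
δ(p,2) = {s}; δ(q,2) = {p, s}; δ(r,2) = {q, r}; δ(s,2) = {p, r, s}; δ(t,2) = {t}; δ(u,2) = {p, q, r, s, u}.
Union: {p, q, r, s, t, u}.
After 2: {p, q, r, s, t, u}.

{p, q, r, s, t, u}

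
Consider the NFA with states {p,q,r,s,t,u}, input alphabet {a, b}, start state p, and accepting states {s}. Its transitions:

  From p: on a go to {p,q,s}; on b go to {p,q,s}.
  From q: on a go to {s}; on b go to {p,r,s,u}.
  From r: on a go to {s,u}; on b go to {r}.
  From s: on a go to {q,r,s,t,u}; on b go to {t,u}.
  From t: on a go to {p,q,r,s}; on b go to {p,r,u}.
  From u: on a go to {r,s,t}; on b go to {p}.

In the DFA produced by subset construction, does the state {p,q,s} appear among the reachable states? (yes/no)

yes

Start state of the DFA: {p}.
{p} --a--> {p,q,s}  [new]
{p} --b--> {p,q,s}  [seen]
{p,q,s} --a--> {p,q,r,s,t,u}  [new]
{p,q,s} --b--> {p,q,r,s,t,u}  [seen]
{p,q,r,s,t,u} --a--> {p,q,r,s,t,u}  [seen]
{p,q,r,s,t,u} --b--> {p,q,r,s,t,u}  [seen]
Reachable DFA states: {p}, {p,q,s}, {p,q,r,s,t,u}.
{p,q,s} is among them.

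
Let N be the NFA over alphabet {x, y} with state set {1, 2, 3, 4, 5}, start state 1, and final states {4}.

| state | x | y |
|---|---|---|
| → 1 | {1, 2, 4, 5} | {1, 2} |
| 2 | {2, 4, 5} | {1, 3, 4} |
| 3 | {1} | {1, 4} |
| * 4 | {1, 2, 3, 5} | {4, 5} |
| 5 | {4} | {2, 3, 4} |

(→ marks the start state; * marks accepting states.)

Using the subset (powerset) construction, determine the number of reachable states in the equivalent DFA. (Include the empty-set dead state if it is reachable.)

Start state of the DFA: {1}.
{1} --x--> {1, 2, 4, 5}  [new]
{1} --y--> {1, 2}  [new]
{1, 2, 4, 5} --x--> {1, 2, 3, 4, 5}  [new]
{1, 2, 4, 5} --y--> {1, 2, 3, 4, 5}  [seen]
{1, 2} --x--> {1, 2, 4, 5}  [seen]
{1, 2} --y--> {1, 2, 3, 4}  [new]
{1, 2, 3, 4, 5} --x--> {1, 2, 3, 4, 5}  [seen]
{1, 2, 3, 4, 5} --y--> {1, 2, 3, 4, 5}  [seen]
{1, 2, 3, 4} --x--> {1, 2, 3, 4, 5}  [seen]
{1, 2, 3, 4} --y--> {1, 2, 3, 4, 5}  [seen]
Reachable DFA states: {1}, {1, 2, 4, 5}, {1, 2}, {1, 2, 3, 4, 5}, {1, 2, 3, 4}.

5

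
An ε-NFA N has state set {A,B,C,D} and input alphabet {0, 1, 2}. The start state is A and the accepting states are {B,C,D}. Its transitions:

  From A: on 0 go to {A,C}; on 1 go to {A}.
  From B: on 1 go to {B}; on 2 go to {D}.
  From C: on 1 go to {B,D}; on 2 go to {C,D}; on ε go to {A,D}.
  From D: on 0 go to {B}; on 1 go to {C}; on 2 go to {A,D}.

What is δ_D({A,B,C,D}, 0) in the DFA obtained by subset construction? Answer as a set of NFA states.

δ(A,0) = {A,C}; δ(B,0) = ∅; δ(C,0) = ∅; δ(D,0) = {B}.
Union: {A,B,C}.
ε-closure gives {A,B,C,D}.

{A,B,C,D}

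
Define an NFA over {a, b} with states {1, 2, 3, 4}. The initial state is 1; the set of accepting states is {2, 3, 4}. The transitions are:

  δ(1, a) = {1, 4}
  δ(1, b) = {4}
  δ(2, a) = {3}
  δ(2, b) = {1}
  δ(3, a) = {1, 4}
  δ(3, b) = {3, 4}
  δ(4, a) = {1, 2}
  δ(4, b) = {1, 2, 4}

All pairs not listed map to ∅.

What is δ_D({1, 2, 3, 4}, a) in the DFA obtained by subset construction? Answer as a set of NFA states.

δ(1,a) = {1, 4}; δ(2,a) = {3}; δ(3,a) = {1, 4}; δ(4,a) = {1, 2}.
Union: {1, 2, 3, 4}.

{1, 2, 3, 4}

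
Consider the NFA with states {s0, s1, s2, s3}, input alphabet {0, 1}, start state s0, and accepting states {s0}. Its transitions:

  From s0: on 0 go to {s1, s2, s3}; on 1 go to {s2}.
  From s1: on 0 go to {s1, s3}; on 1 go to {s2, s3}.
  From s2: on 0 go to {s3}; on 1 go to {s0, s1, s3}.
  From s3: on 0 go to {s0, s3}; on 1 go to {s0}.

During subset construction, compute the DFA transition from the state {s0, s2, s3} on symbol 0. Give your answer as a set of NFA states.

{s0, s1, s2, s3}

δ(s0,0) = {s1, s2, s3}; δ(s2,0) = {s3}; δ(s3,0) = {s0, s3}.
Union: {s0, s1, s2, s3}.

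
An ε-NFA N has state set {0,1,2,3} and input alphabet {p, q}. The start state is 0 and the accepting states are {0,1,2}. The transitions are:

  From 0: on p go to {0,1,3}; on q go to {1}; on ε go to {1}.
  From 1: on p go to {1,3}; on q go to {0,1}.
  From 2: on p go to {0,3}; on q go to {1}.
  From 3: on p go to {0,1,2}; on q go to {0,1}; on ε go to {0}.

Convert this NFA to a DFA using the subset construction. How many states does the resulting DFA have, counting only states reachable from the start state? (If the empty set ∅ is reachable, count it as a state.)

3

Start state of the DFA: {0,1} (ε-closure of the NFA start).
{0,1} --p--> {0,1,3}  [new]
{0,1} --q--> {0,1}  [seen]
{0,1,3} --p--> {0,1,2,3}  [new]
{0,1,3} --q--> {0,1}  [seen]
{0,1,2,3} --p--> {0,1,2,3}  [seen]
{0,1,2,3} --q--> {0,1}  [seen]
Reachable DFA states: {0,1}, {0,1,3}, {0,1,2,3}.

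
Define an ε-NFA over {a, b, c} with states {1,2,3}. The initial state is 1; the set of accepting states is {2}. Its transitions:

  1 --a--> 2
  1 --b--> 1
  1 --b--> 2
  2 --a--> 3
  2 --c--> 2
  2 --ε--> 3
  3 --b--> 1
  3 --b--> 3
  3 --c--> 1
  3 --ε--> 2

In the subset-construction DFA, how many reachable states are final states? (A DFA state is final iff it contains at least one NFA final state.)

2

Start state of the DFA: {1} (ε-closure of the NFA start).
{1} --a--> {2,3}  [new]
{1} --b--> {1,2,3}  [new]
{1} --c--> ∅  [new]
{2,3} --a--> {2,3}  [seen]
{2,3} --b--> {1,2,3}  [seen]
{2,3} --c--> {1,2,3}  [seen]
{1,2,3} --a--> {2,3}  [seen]
{1,2,3} --b--> {1,2,3}  [seen]
{1,2,3} --c--> {1,2,3}  [seen]
∅ --a--> ∅  [seen]
∅ --b--> ∅  [seen]
∅ --c--> ∅  [seen]
Reachable DFA states: {1}, {2,3}, {1,2,3}, ∅.
Accepting DFA states (contain an NFA accepting state): {2,3}, {1,2,3}.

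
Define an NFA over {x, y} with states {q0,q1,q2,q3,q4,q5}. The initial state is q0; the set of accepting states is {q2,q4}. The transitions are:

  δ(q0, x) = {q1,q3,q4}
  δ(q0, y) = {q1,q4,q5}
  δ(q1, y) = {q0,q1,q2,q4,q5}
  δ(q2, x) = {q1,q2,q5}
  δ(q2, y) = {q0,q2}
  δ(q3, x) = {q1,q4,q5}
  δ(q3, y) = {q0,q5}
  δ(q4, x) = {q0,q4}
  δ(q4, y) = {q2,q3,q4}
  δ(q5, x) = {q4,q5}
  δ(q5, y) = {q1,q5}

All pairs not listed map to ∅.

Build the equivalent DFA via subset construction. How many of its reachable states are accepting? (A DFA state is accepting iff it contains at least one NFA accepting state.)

8

Start state of the DFA: {q0}.
{q0} --x--> {q1,q3,q4}  [new]
{q0} --y--> {q1,q4,q5}  [new]
{q1,q3,q4} --x--> {q0,q1,q4,q5}  [new]
{q1,q3,q4} --y--> {q0,q1,q2,q3,q4,q5}  [new]
{q1,q4,q5} --x--> {q0,q4,q5}  [new]
{q1,q4,q5} --y--> {q0,q1,q2,q3,q4,q5}  [seen]
{q0,q1,q4,q5} --x--> {q0,q1,q3,q4,q5}  [new]
{q0,q1,q4,q5} --y--> {q0,q1,q2,q3,q4,q5}  [seen]
{q0,q1,q2,q3,q4,q5} --x--> {q0,q1,q2,q3,q4,q5}  [seen]
{q0,q1,q2,q3,q4,q5} --y--> {q0,q1,q2,q3,q4,q5}  [seen]
{q0,q4,q5} --x--> {q0,q1,q3,q4,q5}  [seen]
{q0,q4,q5} --y--> {q1,q2,q3,q4,q5}  [new]
{q0,q1,q3,q4,q5} --x--> {q0,q1,q3,q4,q5}  [seen]
{q0,q1,q3,q4,q5} --y--> {q0,q1,q2,q3,q4,q5}  [seen]
{q1,q2,q3,q4,q5} --x--> {q0,q1,q2,q4,q5}  [new]
{q1,q2,q3,q4,q5} --y--> {q0,q1,q2,q3,q4,q5}  [seen]
{q0,q1,q2,q4,q5} --x--> {q0,q1,q2,q3,q4,q5}  [seen]
{q0,q1,q2,q4,q5} --y--> {q0,q1,q2,q3,q4,q5}  [seen]
Reachable DFA states: {q0}, {q1,q3,q4}, {q1,q4,q5}, {q0,q1,q4,q5}, {q0,q1,q2,q3,q4,q5}, {q0,q4,q5}, {q0,q1,q3,q4,q5}, {q1,q2,q3,q4,q5}, {q0,q1,q2,q4,q5}.
Accepting DFA states (contain an NFA accepting state): {q1,q3,q4}, {q1,q4,q5}, {q0,q1,q4,q5}, {q0,q1,q2,q3,q4,q5}, {q0,q4,q5}, {q0,q1,q3,q4,q5}, {q1,q2,q3,q4,q5}, {q0,q1,q2,q4,q5}.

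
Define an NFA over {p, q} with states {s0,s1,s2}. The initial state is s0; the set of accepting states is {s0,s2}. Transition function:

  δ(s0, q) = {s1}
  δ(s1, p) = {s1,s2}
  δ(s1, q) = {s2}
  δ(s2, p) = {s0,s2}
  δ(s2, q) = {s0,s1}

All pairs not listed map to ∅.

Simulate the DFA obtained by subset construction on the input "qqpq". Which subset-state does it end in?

{s0,s1}

Start: {s0}.
δ(s0,q) = {s1}.
Union: {s1}.
After q: {s1}.
δ(s1,q) = {s2}.
Union: {s2}.
After q: {s2}.
δ(s2,p) = {s0,s2}.
Union: {s0,s2}.
After p: {s0,s2}.
δ(s0,q) = {s1}; δ(s2,q) = {s0,s1}.
Union: {s0,s1}.
After q: {s0,s1}.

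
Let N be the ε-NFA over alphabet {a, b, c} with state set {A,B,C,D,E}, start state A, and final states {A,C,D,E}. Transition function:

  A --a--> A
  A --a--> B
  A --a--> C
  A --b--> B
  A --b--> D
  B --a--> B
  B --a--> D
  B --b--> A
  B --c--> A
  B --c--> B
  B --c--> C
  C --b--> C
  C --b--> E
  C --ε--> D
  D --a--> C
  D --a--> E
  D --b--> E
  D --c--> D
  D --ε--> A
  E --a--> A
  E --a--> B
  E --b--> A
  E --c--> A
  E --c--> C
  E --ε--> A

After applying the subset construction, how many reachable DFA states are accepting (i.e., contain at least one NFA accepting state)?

5

Start state of the DFA: {A} (ε-closure of the NFA start).
{A} --a--> {A,B,C,D}  [new]
{A} --b--> {A,B,D}  [new]
{A} --c--> ∅  [new]
{A,B,C,D} --a--> {A,B,C,D,E}  [new]
{A,B,C,D} --b--> {A,B,C,D,E}  [seen]
{A,B,C,D} --c--> {A,B,C,D}  [seen]
{A,B,D} --a--> {A,B,C,D,E}  [seen]
{A,B,D} --b--> {A,B,D,E}  [new]
{A,B,D} --c--> {A,B,C,D}  [seen]
∅ --a--> ∅  [seen]
∅ --b--> ∅  [seen]
∅ --c--> ∅  [seen]
{A,B,C,D,E} --a--> {A,B,C,D,E}  [seen]
{A,B,C,D,E} --b--> {A,B,C,D,E}  [seen]
{A,B,C,D,E} --c--> {A,B,C,D}  [seen]
{A,B,D,E} --a--> {A,B,C,D,E}  [seen]
{A,B,D,E} --b--> {A,B,D,E}  [seen]
{A,B,D,E} --c--> {A,B,C,D}  [seen]
Reachable DFA states: {A}, {A,B,C,D}, {A,B,D}, ∅, {A,B,C,D,E}, {A,B,D,E}.
Accepting DFA states (contain an NFA accepting state): {A}, {A,B,C,D}, {A,B,D}, {A,B,C,D,E}, {A,B,D,E}.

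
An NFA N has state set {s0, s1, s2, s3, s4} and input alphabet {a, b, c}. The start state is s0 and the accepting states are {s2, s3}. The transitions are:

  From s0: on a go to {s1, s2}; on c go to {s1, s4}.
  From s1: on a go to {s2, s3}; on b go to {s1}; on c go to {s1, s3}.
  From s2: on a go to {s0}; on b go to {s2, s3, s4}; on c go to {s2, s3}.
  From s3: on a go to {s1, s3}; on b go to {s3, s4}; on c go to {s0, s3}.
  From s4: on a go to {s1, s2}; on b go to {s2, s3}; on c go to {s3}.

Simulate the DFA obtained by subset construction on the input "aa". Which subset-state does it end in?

Start: {s0}.
δ(s0,a) = {s1, s2}.
Union: {s1, s2}.
After a: {s1, s2}.
δ(s1,a) = {s2, s3}; δ(s2,a) = {s0}.
Union: {s0, s2, s3}.
After a: {s0, s2, s3}.

{s0, s2, s3}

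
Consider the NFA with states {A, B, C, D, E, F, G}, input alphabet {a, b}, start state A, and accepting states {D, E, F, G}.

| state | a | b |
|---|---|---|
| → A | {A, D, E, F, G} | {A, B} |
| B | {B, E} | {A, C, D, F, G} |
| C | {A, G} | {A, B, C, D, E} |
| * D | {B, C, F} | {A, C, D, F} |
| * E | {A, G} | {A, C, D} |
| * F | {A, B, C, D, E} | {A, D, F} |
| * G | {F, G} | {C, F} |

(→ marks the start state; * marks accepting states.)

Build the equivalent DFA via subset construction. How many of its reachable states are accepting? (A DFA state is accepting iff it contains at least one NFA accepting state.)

5

Start state of the DFA: {A}.
{A} --a--> {A, D, E, F, G}  [new]
{A} --b--> {A, B}  [new]
{A, D, E, F, G} --a--> {A, B, C, D, E, F, G}  [new]
{A, D, E, F, G} --b--> {A, B, C, D, F}  [new]
{A, B} --a--> {A, B, D, E, F, G}  [new]
{A, B} --b--> {A, B, C, D, F, G}  [new]
{A, B, C, D, E, F, G} --a--> {A, B, C, D, E, F, G}  [seen]
{A, B, C, D, E, F, G} --b--> {A, B, C, D, E, F, G}  [seen]
{A, B, C, D, F} --a--> {A, B, C, D, E, F, G}  [seen]
{A, B, C, D, F} --b--> {A, B, C, D, E, F, G}  [seen]
{A, B, D, E, F, G} --a--> {A, B, C, D, E, F, G}  [seen]
{A, B, D, E, F, G} --b--> {A, B, C, D, F, G}  [seen]
{A, B, C, D, F, G} --a--> {A, B, C, D, E, F, G}  [seen]
{A, B, C, D, F, G} --b--> {A, B, C, D, E, F, G}  [seen]
Reachable DFA states: {A}, {A, D, E, F, G}, {A, B}, {A, B, C, D, E, F, G}, {A, B, C, D, F}, {A, B, D, E, F, G}, {A, B, C, D, F, G}.
Accepting DFA states (contain an NFA accepting state): {A, D, E, F, G}, {A, B, C, D, E, F, G}, {A, B, C, D, F}, {A, B, D, E, F, G}, {A, B, C, D, F, G}.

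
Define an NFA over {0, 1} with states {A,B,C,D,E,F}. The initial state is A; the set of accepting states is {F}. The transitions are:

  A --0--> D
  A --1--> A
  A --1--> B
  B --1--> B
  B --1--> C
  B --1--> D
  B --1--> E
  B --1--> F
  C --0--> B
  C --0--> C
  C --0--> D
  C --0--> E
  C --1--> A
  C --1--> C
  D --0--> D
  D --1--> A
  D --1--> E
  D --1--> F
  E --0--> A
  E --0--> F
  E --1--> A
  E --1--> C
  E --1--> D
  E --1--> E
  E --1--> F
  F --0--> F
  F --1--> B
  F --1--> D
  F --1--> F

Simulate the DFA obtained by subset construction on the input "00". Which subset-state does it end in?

Start: {A}.
δ(A,0) = {D}.
Union: {D}.
After 0: {D}.
δ(D,0) = {D}.
Union: {D}.
After 0: {D}.

{D}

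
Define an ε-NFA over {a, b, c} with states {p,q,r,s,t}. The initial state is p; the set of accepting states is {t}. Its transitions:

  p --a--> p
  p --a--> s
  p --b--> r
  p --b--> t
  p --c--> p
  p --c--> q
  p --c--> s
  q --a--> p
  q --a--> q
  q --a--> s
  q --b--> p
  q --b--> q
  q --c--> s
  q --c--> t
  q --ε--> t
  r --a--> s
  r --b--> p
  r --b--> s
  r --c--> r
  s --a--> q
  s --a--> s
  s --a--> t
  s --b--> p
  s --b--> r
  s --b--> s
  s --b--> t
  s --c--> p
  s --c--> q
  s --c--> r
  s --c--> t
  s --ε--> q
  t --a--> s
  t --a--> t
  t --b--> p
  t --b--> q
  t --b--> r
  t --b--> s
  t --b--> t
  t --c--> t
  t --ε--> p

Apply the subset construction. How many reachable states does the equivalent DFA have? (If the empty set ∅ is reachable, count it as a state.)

Start state of the DFA: {p} (ε-closure of the NFA start).
{p} --a--> {p,q,s,t}  [new]
{p} --b--> {p,r,t}  [new]
{p} --c--> {p,q,s,t}  [seen]
{p,q,s,t} --a--> {p,q,s,t}  [seen]
{p,q,s,t} --b--> {p,q,r,s,t}  [new]
{p,q,s,t} --c--> {p,q,r,s,t}  [seen]
{p,r,t} --a--> {p,q,s,t}  [seen]
{p,r,t} --b--> {p,q,r,s,t}  [seen]
{p,r,t} --c--> {p,q,r,s,t}  [seen]
{p,q,r,s,t} --a--> {p,q,s,t}  [seen]
{p,q,r,s,t} --b--> {p,q,r,s,t}  [seen]
{p,q,r,s,t} --c--> {p,q,r,s,t}  [seen]
Reachable DFA states: {p}, {p,q,s,t}, {p,r,t}, {p,q,r,s,t}.

4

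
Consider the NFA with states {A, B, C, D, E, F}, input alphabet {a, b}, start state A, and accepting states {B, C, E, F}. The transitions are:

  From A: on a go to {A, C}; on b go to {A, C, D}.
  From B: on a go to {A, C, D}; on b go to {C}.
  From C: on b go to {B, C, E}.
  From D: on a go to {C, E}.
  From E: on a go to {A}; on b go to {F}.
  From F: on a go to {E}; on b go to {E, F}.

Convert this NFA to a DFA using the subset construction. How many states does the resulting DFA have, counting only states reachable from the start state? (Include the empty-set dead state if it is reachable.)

Start state of the DFA: {A}.
{A} --a--> {A, C}  [new]
{A} --b--> {A, C, D}  [new]
{A, C} --a--> {A, C}  [seen]
{A, C} --b--> {A, B, C, D, E}  [new]
{A, C, D} --a--> {A, C, E}  [new]
{A, C, D} --b--> {A, B, C, D, E}  [seen]
{A, B, C, D, E} --a--> {A, C, D, E}  [new]
{A, B, C, D, E} --b--> {A, B, C, D, E, F}  [new]
{A, C, E} --a--> {A, C}  [seen]
{A, C, E} --b--> {A, B, C, D, E, F}  [seen]
{A, C, D, E} --a--> {A, C, E}  [seen]
{A, C, D, E} --b--> {A, B, C, D, E, F}  [seen]
{A, B, C, D, E, F} --a--> {A, C, D, E}  [seen]
{A, B, C, D, E, F} --b--> {A, B, C, D, E, F}  [seen]
Reachable DFA states: {A}, {A, C}, {A, C, D}, {A, B, C, D, E}, {A, C, E}, {A, C, D, E}, {A, B, C, D, E, F}.

7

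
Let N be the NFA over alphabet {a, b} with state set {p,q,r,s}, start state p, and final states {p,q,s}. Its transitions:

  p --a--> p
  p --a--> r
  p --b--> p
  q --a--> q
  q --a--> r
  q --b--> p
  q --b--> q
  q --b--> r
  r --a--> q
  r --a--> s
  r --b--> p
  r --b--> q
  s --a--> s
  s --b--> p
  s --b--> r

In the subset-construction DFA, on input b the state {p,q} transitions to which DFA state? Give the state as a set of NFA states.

{p,q,r}

δ(p,b) = {p}; δ(q,b) = {p,q,r}.
Union: {p,q,r}.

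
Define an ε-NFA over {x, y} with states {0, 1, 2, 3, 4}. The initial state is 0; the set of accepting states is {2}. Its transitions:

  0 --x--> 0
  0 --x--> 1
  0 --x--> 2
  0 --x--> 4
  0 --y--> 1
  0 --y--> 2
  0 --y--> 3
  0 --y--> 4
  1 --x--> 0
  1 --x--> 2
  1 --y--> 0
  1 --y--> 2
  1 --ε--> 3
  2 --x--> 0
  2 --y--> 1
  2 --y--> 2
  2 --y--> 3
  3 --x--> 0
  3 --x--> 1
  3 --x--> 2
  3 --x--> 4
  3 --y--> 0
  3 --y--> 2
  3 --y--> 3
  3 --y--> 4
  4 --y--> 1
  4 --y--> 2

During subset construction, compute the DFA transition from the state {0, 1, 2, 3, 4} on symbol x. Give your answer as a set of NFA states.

{0, 1, 2, 3, 4}

δ(0,x) = {0, 1, 2, 4}; δ(1,x) = {0, 2}; δ(2,x) = {0}; δ(3,x) = {0, 1, 2, 4}; δ(4,x) = ∅.
Union: {0, 1, 2, 4}.
ε-closure gives {0, 1, 2, 3, 4}.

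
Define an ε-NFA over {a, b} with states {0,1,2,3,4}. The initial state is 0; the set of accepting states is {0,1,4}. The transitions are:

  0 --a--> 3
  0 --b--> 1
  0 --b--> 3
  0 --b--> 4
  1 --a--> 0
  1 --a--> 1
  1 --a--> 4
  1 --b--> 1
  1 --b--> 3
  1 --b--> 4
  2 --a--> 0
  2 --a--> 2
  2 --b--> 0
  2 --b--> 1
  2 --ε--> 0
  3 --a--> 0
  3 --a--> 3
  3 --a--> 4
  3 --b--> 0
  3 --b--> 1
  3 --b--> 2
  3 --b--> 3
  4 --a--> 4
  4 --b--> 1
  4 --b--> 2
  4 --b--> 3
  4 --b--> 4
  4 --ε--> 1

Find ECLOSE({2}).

Begin with {2}.
2 →ε {0}; add 0.
ε-closure = {0,2}.

{0,2}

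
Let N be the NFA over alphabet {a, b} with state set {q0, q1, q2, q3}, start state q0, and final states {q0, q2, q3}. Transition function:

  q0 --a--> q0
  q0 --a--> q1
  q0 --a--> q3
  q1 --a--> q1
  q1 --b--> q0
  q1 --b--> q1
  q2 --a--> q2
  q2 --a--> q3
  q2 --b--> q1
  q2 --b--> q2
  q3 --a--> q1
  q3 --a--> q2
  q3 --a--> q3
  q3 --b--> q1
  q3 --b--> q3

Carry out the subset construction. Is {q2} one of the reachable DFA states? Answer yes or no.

no

Start state of the DFA: {q0}.
{q0} --a--> {q0, q1, q3}  [new]
{q0} --b--> ∅  [new]
{q0, q1, q3} --a--> {q0, q1, q2, q3}  [new]
{q0, q1, q3} --b--> {q0, q1, q3}  [seen]
∅ --a--> ∅  [seen]
∅ --b--> ∅  [seen]
{q0, q1, q2, q3} --a--> {q0, q1, q2, q3}  [seen]
{q0, q1, q2, q3} --b--> {q0, q1, q2, q3}  [seen]
Reachable DFA states: {q0}, {q0, q1, q3}, ∅, {q0, q1, q2, q3}.
{q2} is not among them.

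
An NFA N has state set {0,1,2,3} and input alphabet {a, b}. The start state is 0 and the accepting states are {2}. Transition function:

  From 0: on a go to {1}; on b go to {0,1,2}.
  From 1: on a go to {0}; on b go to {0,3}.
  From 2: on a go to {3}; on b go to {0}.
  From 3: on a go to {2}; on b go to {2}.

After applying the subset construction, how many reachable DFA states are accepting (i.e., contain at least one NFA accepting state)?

Start state of the DFA: {0}.
{0} --a--> {1}  [new]
{0} --b--> {0,1,2}  [new]
{1} --a--> {0}  [seen]
{1} --b--> {0,3}  [new]
{0,1,2} --a--> {0,1,3}  [new]
{0,1,2} --b--> {0,1,2,3}  [new]
{0,3} --a--> {1,2}  [new]
{0,3} --b--> {0,1,2}  [seen]
{0,1,3} --a--> {0,1,2}  [seen]
{0,1,3} --b--> {0,1,2,3}  [seen]
{0,1,2,3} --a--> {0,1,2,3}  [seen]
{0,1,2,3} --b--> {0,1,2,3}  [seen]
{1,2} --a--> {0,3}  [seen]
{1,2} --b--> {0,3}  [seen]
Reachable DFA states: {0}, {1}, {0,1,2}, {0,3}, {0,1,3}, {0,1,2,3}, {1,2}.
Accepting DFA states (contain an NFA accepting state): {0,1,2}, {0,1,2,3}, {1,2}.

3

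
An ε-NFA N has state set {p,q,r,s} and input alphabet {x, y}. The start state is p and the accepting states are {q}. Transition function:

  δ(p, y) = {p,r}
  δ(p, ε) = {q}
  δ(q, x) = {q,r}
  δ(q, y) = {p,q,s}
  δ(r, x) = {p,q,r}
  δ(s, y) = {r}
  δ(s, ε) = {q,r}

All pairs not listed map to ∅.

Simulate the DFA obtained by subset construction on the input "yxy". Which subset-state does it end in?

Start: {p,q}.
δ(p,y) = {p,r}; δ(q,y) = {p,q,s}.
Union: {p,q,r,s}.
After y: {p,q,r,s}.
δ(p,x) = ∅; δ(q,x) = {q,r}; δ(r,x) = {p,q,r}; δ(s,x) = ∅.
Union: {p,q,r}.
After x: {p,q,r}.
δ(p,y) = {p,r}; δ(q,y) = {p,q,s}; δ(r,y) = ∅.
Union: {p,q,r,s}.
After y: {p,q,r,s}.

{p,q,r,s}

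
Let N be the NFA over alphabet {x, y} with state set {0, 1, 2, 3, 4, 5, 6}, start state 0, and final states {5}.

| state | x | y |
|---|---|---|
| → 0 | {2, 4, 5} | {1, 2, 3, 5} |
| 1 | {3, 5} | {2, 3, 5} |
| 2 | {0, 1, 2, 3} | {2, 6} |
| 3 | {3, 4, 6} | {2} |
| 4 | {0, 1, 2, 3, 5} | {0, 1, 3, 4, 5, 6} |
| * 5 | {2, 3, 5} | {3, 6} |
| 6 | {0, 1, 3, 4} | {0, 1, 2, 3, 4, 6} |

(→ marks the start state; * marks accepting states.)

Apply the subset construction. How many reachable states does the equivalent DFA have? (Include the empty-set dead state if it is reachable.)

Start state of the DFA: {0}.
{0} --x--> {2, 4, 5}  [new]
{0} --y--> {1, 2, 3, 5}  [new]
{2, 4, 5} --x--> {0, 1, 2, 3, 5}  [new]
{2, 4, 5} --y--> {0, 1, 2, 3, 4, 5, 6}  [new]
{1, 2, 3, 5} --x--> {0, 1, 2, 3, 4, 5, 6}  [seen]
{1, 2, 3, 5} --y--> {2, 3, 5, 6}  [new]
{0, 1, 2, 3, 5} --x--> {0, 1, 2, 3, 4, 5, 6}  [seen]
{0, 1, 2, 3, 5} --y--> {1, 2, 3, 5, 6}  [new]
{0, 1, 2, 3, 4, 5, 6} --x--> {0, 1, 2, 3, 4, 5, 6}  [seen]
{0, 1, 2, 3, 4, 5, 6} --y--> {0, 1, 2, 3, 4, 5, 6}  [seen]
{2, 3, 5, 6} --x--> {0, 1, 2, 3, 4, 5, 6}  [seen]
{2, 3, 5, 6} --y--> {0, 1, 2, 3, 4, 6}  [new]
{1, 2, 3, 5, 6} --x--> {0, 1, 2, 3, 4, 5, 6}  [seen]
{1, 2, 3, 5, 6} --y--> {0, 1, 2, 3, 4, 5, 6}  [seen]
{0, 1, 2, 3, 4, 6} --x--> {0, 1, 2, 3, 4, 5, 6}  [seen]
{0, 1, 2, 3, 4, 6} --y--> {0, 1, 2, 3, 4, 5, 6}  [seen]
Reachable DFA states: {0}, {2, 4, 5}, {1, 2, 3, 5}, {0, 1, 2, 3, 5}, {0, 1, 2, 3, 4, 5, 6}, {2, 3, 5, 6}, {1, 2, 3, 5, 6}, {0, 1, 2, 3, 4, 6}.

8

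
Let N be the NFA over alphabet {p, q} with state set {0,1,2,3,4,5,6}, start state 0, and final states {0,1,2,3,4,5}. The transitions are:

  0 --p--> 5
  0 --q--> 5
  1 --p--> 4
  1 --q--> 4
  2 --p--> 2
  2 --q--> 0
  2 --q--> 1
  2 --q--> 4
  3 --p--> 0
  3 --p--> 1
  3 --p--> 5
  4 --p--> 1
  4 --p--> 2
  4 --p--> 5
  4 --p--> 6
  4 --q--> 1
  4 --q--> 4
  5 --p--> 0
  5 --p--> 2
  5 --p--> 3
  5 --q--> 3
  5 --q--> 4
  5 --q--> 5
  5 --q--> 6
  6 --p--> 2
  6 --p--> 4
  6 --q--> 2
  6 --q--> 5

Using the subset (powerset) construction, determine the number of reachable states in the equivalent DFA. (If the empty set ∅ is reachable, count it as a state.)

13

Start state of the DFA: {0}.
{0} --p--> {5}  [new]
{0} --q--> {5}  [seen]
{5} --p--> {0,2,3}  [new]
{5} --q--> {3,4,5,6}  [new]
{0,2,3} --p--> {0,1,2,5}  [new]
{0,2,3} --q--> {0,1,4,5}  [new]
{3,4,5,6} --p--> {0,1,2,3,4,5,6}  [new]
{3,4,5,6} --q--> {1,2,3,4,5,6}  [new]
{0,1,2,5} --p--> {0,2,3,4,5}  [new]
{0,1,2,5} --q--> {0,1,3,4,5,6}  [new]
{0,1,4,5} --p--> {0,1,2,3,4,5,6}  [seen]
{0,1,4,5} --q--> {1,3,4,5,6}  [new]
{0,1,2,3,4,5,6} --p--> {0,1,2,3,4,5,6}  [seen]
{0,1,2,3,4,5,6} --q--> {0,1,2,3,4,5,6}  [seen]
{1,2,3,4,5,6} --p--> {0,1,2,3,4,5,6}  [seen]
{1,2,3,4,5,6} --q--> {0,1,2,3,4,5,6}  [seen]
{0,2,3,4,5} --p--> {0,1,2,3,5,6}  [new]
{0,2,3,4,5} --q--> {0,1,3,4,5,6}  [seen]
{0,1,3,4,5,6} --p--> {0,1,2,3,4,5,6}  [seen]
{0,1,3,4,5,6} --q--> {1,2,3,4,5,6}  [seen]
{1,3,4,5,6} --p--> {0,1,2,3,4,5,6}  [seen]
{1,3,4,5,6} --q--> {1,2,3,4,5,6}  [seen]
{0,1,2,3,5,6} --p--> {0,1,2,3,4,5}  [new]
{0,1,2,3,5,6} --q--> {0,1,2,3,4,5,6}  [seen]
{0,1,2,3,4,5} --p--> {0,1,2,3,4,5,6}  [seen]
{0,1,2,3,4,5} --q--> {0,1,3,4,5,6}  [seen]
Reachable DFA states: {0}, {5}, {0,2,3}, {3,4,5,6}, {0,1,2,5}, {0,1,4,5}, {0,1,2,3,4,5,6}, {1,2,3,4,5,6}, {0,2,3,4,5}, {0,1,3,4,5,6}, {1,3,4,5,6}, {0,1,2,3,5,6}, {0,1,2,3,4,5}.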